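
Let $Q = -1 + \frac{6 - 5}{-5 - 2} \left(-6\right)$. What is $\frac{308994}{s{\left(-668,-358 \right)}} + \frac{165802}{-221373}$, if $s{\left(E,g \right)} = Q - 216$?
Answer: $- \frac{525874160}{367659} \approx -1430.3$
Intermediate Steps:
$Q = - \frac{1}{7}$ ($Q = -1 + 1 \frac{1}{-7} \left(-6\right) = -1 + 1 \left(- \frac{1}{7}\right) \left(-6\right) = -1 - - \frac{6}{7} = -1 + \frac{6}{7} = - \frac{1}{7} \approx -0.14286$)
$s{\left(E,g \right)} = - \frac{1513}{7}$ ($s{\left(E,g \right)} = - \frac{1}{7} - 216 = - \frac{1513}{7}$)
$\frac{308994}{s{\left(-668,-358 \right)}} + \frac{165802}{-221373} = \frac{308994}{- \frac{1513}{7}} + \frac{165802}{-221373} = 308994 \left(- \frac{7}{1513}\right) + 165802 \left(- \frac{1}{221373}\right) = - \frac{2162958}{1513} - \frac{182}{243} = - \frac{525874160}{367659}$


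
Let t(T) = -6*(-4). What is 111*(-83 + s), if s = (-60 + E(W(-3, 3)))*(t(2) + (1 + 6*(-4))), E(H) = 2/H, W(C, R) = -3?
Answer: -15947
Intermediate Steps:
t(T) = 24
s = -182/3 (s = (-60 + 2/(-3))*(24 + (1 + 6*(-4))) = (-60 + 2*(-1/3))*(24 + (1 - 24)) = (-60 - 2/3)*(24 - 23) = -182/3*1 = -182/3 ≈ -60.667)
111*(-83 + s) = 111*(-83 - 182/3) = 111*(-431/3) = -15947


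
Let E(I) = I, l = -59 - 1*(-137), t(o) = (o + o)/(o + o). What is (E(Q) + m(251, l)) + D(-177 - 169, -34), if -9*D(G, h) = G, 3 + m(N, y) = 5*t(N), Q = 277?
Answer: 2857/9 ≈ 317.44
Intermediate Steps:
t(o) = 1 (t(o) = (2*o)/((2*o)) = (2*o)*(1/(2*o)) = 1)
l = 78 (l = -59 + 137 = 78)
m(N, y) = 2 (m(N, y) = -3 + 5*1 = -3 + 5 = 2)
D(G, h) = -G/9
(E(Q) + m(251, l)) + D(-177 - 169, -34) = (277 + 2) - (-177 - 169)/9 = 279 - ⅑*(-346) = 279 + 346/9 = 2857/9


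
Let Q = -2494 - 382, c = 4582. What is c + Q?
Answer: 1706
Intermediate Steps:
Q = -2876
c + Q = 4582 - 2876 = 1706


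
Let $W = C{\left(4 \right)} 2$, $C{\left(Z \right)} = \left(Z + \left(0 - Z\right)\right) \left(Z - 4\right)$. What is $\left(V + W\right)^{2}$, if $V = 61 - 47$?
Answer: $196$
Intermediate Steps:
$V = 14$ ($V = 61 - 47 = 14$)
$C{\left(Z \right)} = 0$ ($C{\left(Z \right)} = \left(Z - Z\right) \left(-4 + Z\right) = 0 \left(-4 + Z\right) = 0$)
$W = 0$ ($W = 0 \cdot 2 = 0$)
$\left(V + W\right)^{2} = \left(14 + 0\right)^{2} = 14^{2} = 196$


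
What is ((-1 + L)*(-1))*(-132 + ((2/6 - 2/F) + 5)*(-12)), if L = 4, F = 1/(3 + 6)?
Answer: -60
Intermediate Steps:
F = ⅑ (F = 1/9 = ⅑ ≈ 0.11111)
((-1 + L)*(-1))*(-132 + ((2/6 - 2/F) + 5)*(-12)) = ((-1 + 4)*(-1))*(-132 + ((2/6 - 2/⅑) + 5)*(-12)) = (3*(-1))*(-132 + ((2*(⅙) - 2*9) + 5)*(-12)) = -3*(-132 + ((⅓ - 18) + 5)*(-12)) = -3*(-132 + (-53/3 + 5)*(-12)) = -3*(-132 - 38/3*(-12)) = -3*(-132 + 152) = -3*20 = -60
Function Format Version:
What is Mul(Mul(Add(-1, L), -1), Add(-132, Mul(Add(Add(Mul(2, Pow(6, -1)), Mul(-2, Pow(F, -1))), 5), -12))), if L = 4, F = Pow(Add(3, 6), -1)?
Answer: -60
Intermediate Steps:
F = Rational(1, 9) (F = Pow(9, -1) = Rational(1, 9) ≈ 0.11111)
Mul(Mul(Add(-1, L), -1), Add(-132, Mul(Add(Add(Mul(2, Pow(6, -1)), Mul(-2, Pow(F, -1))), 5), -12))) = Mul(Mul(Add(-1, 4), -1), Add(-132, Mul(Add(Add(Mul(2, Pow(6, -1)), Mul(-2, Pow(Rational(1, 9), -1))), 5), -12))) = Mul(Mul(3, -1), Add(-132, Mul(Add(Add(Mul(2, Rational(1, 6)), Mul(-2, 9)), 5), -12))) = Mul(-3, Add(-132, Mul(Add(Add(Rational(1, 3), -18), 5), -12))) = Mul(-3, Add(-132, Mul(Add(Rational(-53, 3), 5), -12))) = Mul(-3, Add(-132, Mul(Rational(-38, 3), -12))) = Mul(-3, Add(-132, 152)) = Mul(-3, 20) = -60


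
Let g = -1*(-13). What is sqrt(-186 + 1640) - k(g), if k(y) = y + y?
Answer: -26 + sqrt(1454) ≈ 12.131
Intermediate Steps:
g = 13
k(y) = 2*y
sqrt(-186 + 1640) - k(g) = sqrt(-186 + 1640) - 2*13 = sqrt(1454) - 1*26 = sqrt(1454) - 26 = -26 + sqrt(1454)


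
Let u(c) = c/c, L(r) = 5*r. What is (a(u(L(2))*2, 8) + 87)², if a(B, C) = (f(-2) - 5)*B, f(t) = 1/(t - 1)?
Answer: 52441/9 ≈ 5826.8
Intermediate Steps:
f(t) = 1/(-1 + t)
u(c) = 1
a(B, C) = -16*B/3 (a(B, C) = (1/(-1 - 2) - 5)*B = (1/(-3) - 5)*B = (-⅓ - 5)*B = -16*B/3)
(a(u(L(2))*2, 8) + 87)² = (-16*2/3 + 87)² = (-16/3*2 + 87)² = (-32/3 + 87)² = (229/3)² = 52441/9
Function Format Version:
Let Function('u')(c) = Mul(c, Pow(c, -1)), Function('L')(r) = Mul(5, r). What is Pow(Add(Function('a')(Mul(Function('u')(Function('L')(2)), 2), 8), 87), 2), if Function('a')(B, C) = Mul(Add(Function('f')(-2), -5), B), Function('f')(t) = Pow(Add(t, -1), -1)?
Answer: Rational(52441, 9) ≈ 5826.8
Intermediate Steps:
Function('f')(t) = Pow(Add(-1, t), -1)
Function('u')(c) = 1
Function('a')(B, C) = Mul(Rational(-16, 3), B) (Function('a')(B, C) = Mul(Add(Pow(Add(-1, -2), -1), -5), B) = Mul(Add(Pow(-3, -1), -5), B) = Mul(Add(Rational(-1, 3), -5), B) = Mul(Rational(-16, 3), B))
Pow(Add(Function('a')(Mul(Function('u')(Function('L')(2)), 2), 8), 87), 2) = Pow(Add(Mul(Rational(-16, 3), Mul(1, 2)), 87), 2) = Pow(Add(Mul(Rational(-16, 3), 2), 87), 2) = Pow(Add(Rational(-32, 3), 87), 2) = Pow(Rational(229, 3), 2) = Rational(52441, 9)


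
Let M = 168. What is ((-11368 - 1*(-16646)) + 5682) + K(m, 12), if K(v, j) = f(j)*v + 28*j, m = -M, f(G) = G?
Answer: 9280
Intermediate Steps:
m = -168 (m = -1*168 = -168)
K(v, j) = 28*j + j*v (K(v, j) = j*v + 28*j = 28*j + j*v)
((-11368 - 1*(-16646)) + 5682) + K(m, 12) = ((-11368 - 1*(-16646)) + 5682) + 12*(28 - 168) = ((-11368 + 16646) + 5682) + 12*(-140) = (5278 + 5682) - 1680 = 10960 - 1680 = 9280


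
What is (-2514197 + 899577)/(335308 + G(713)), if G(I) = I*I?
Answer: -1614620/843677 ≈ -1.9138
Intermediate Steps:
G(I) = I**2
(-2514197 + 899577)/(335308 + G(713)) = (-2514197 + 899577)/(335308 + 713**2) = -1614620/(335308 + 508369) = -1614620/843677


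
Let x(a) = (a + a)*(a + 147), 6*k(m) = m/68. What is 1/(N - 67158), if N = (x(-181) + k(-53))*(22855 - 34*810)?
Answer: -408/23553647999 ≈ -1.7322e-8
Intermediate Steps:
k(m) = m/408 (k(m) = (m/68)/6 = m/408)
x(a) = 2*a*(147 + a) (x(a) = (2*a)*(147 + a) = 2*a*(147 + a))
N = -23526247535/408 (N = (2*(-181)*(147 - 181) + (1/408)*(-53))*(22855 - 34*810) = (2*(-181)*(-34) - 53/408)*(22855 - 27540) = (12308 - 53/408)*(-4685) = (5021611/408)*(-4685) = -23526247535/408 ≈ -5.7662e+7)
1/(N - 67158) = 1/(-23526247535/408 - 67158) = 1/(-23553647999/408) = -408/23553647999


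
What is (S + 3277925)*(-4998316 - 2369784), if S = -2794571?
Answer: -3561400607400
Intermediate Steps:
(S + 3277925)*(-4998316 - 2369784) = (-2794571 + 3277925)*(-4998316 - 2369784) = 483354*(-7368100) = -3561400607400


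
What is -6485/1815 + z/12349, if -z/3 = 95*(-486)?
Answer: 34262477/4482687 ≈ 7.6433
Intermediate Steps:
z = 138510 (z = -285*(-486) = -3*(-46170) = 138510)
-6485/1815 + z/12349 = -6485/1815 + 138510/12349 = -6485*1/1815 + 138510*(1/12349) = -1297/363 + 138510/12349 = 34262477/4482687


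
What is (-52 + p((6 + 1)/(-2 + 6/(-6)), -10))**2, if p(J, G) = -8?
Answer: 3600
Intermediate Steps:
(-52 + p((6 + 1)/(-2 + 6/(-6)), -10))**2 = (-52 - 8)**2 = (-60)**2 = 3600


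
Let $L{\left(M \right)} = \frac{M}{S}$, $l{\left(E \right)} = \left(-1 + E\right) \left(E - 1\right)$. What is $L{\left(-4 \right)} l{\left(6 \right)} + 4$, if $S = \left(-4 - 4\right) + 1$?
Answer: $\frac{128}{7} \approx 18.286$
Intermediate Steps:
$S = -7$ ($S = -8 + 1 = -7$)
$l{\left(E \right)} = \left(-1 + E\right)^{2}$ ($l{\left(E \right)} = \left(-1 + E\right) \left(-1 + E\right) = \left(-1 + E\right)^{2}$)
$L{\left(M \right)} = - \frac{M}{7}$ ($L{\left(M \right)} = \frac{M}{-7} = M \left(- \frac{1}{7}\right) = - \frac{M}{7}$)
$L{\left(-4 \right)} l{\left(6 \right)} + 4 = \left(- \frac{1}{7}\right) \left(-4\right) \left(-1 + 6\right)^{2} + 4 = \frac{4 \cdot 5^{2}}{7} + 4 = \frac{4}{7} \cdot 25 + 4 = \frac{100}{7} + 4 = \frac{128}{7}$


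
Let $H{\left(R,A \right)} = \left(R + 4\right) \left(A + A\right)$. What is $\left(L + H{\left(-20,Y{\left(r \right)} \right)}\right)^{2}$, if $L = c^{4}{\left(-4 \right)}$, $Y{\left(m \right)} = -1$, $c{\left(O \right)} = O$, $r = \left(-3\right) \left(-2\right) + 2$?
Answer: $82944$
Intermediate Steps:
$r = 8$ ($r = 6 + 2 = 8$)
$L = 256$ ($L = \left(-4\right)^{4} = 256$)
$H{\left(R,A \right)} = 2 A \left(4 + R\right)$ ($H{\left(R,A \right)} = \left(4 + R\right) 2 A = 2 A \left(4 + R\right)$)
$\left(L + H{\left(-20,Y{\left(r \right)} \right)}\right)^{2} = \left(256 + 2 \left(-1\right) \left(4 - 20\right)\right)^{2} = \left(256 + 2 \left(-1\right) \left(-16\right)\right)^{2} = \left(256 + 32\right)^{2} = 288^{2} = 82944$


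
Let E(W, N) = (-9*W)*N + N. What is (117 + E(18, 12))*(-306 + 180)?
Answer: 228690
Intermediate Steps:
E(W, N) = N - 9*N*W (E(W, N) = -9*N*W + N = N - 9*N*W)
(117 + E(18, 12))*(-306 + 180) = (117 + 12*(1 - 9*18))*(-306 + 180) = (117 + 12*(1 - 162))*(-126) = (117 + 12*(-161))*(-126) = (117 - 1932)*(-126) = -1815*(-126) = 228690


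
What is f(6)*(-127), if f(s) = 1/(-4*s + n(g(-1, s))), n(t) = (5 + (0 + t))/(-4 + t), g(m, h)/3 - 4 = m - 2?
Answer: 127/32 ≈ 3.9688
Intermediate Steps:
g(m, h) = 6 + 3*m (g(m, h) = 12 + 3*(m - 2) = 12 + 3*(-2 + m) = 12 + (-6 + 3*m) = 6 + 3*m)
n(t) = (5 + t)/(-4 + t)
f(s) = 1/(-8 - 4*s) (f(s) = 1/(-4*s + (5 + (6 + 3*(-1)))/(-4 + (6 + 3*(-1)))) = 1/(-4*s + (5 + (6 - 3))/(-4 + (6 - 3))) = 1/(-4*s + (5 + 3)/(-4 + 3)) = 1/(-4*s + 8/(-1)) = 1/(-4*s - 1*8) = 1/(-4*s - 8) = 1/(-8 - 4*s))
f(6)*(-127) = -1/(8 + 4*6)*(-127) = -1/(8 + 24)*(-127) = -1/32*(-127) = 127/32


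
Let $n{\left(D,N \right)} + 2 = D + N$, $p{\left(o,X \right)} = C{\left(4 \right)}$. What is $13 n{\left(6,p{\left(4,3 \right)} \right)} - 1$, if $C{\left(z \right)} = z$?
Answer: $103$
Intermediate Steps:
$p{\left(o,X \right)} = 4$
$n{\left(D,N \right)} = -2 + D + N$ ($n{\left(D,N \right)} = -2 + \left(D + N\right) = -2 + D + N$)
$13 n{\left(6,p{\left(4,3 \right)} \right)} - 1 = 13 \left(-2 + 6 + 4\right) - 1 = 13 \cdot 8 - 1 = 104 - 1 = 103$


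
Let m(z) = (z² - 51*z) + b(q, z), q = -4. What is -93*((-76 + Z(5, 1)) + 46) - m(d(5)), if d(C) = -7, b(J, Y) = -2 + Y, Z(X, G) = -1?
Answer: 2486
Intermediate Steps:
m(z) = -2 + z² - 50*z (m(z) = (z² - 51*z) + (-2 + z) = -2 + z² - 50*z)
-93*((-76 + Z(5, 1)) + 46) - m(d(5)) = -93*((-76 - 1) + 46) - (-2 + (-7)² - 50*(-7)) = -93*(-77 + 46) - (-2 + 49 + 350) = -93*(-31) - 1*397 = 2883 - 397 = 2486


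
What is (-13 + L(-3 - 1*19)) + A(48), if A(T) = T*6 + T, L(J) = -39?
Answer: 284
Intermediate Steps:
A(T) = 7*T (A(T) = 6*T + T = 7*T)
(-13 + L(-3 - 1*19)) + A(48) = (-13 - 39) + 7*48 = -52 + 336 = 284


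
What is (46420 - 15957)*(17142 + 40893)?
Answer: 1767920205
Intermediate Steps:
(46420 - 15957)*(17142 + 40893) = 30463*58035 = 1767920205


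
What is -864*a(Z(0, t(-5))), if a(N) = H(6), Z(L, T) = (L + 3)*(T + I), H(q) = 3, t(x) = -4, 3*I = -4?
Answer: -2592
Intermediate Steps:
I = -4/3 (I = (⅓)*(-4) = -4/3 ≈ -1.3333)
Z(L, T) = (3 + L)*(-4/3 + T) (Z(L, T) = (L + 3)*(T - 4/3) = (3 + L)*(-4/3 + T))
a(N) = 3
-864*a(Z(0, t(-5))) = -864*3 = -2592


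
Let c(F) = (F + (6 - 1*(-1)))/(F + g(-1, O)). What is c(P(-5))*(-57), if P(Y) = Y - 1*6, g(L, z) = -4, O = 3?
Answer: -76/5 ≈ -15.200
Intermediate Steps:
P(Y) = -6 + Y (P(Y) = Y - 6 = -6 + Y)
c(F) = (7 + F)/(-4 + F) (c(F) = (F + (6 - 1*(-1)))/(F - 4) = (F + (6 + 1))/(-4 + F) = (F + 7)/(-4 + F) = (7 + F)/(-4 + F))
c(P(-5))*(-57) = ((7 + (-6 - 5))/(-4 + (-6 - 5)))*(-57) = ((7 - 11)/(-4 - 11))*(-57) = (-4/(-15))*(-57) = -1/15*(-4)*(-57) = (4/15)*(-57) = -76/5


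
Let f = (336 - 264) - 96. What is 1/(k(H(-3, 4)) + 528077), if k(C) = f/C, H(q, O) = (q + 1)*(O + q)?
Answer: 1/528089 ≈ 1.8936e-6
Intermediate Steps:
f = -24 (f = 72 - 96 = -24)
H(q, O) = (1 + q)*(O + q)
k(C) = -24/C
1/(k(H(-3, 4)) + 528077) = 1/(-24/(4 - 3 + (-3)² + 4*(-3)) + 528077) = 1/(-24/(4 - 3 + 9 - 12) + 528077) = 1/(-24/(-2) + 528077) = 1/(-24*(-½) + 528077) = 1/(12 + 528077) = 1/528089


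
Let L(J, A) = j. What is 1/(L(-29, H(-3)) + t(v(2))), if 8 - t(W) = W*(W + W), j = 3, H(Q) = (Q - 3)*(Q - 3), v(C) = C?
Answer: 1/3 ≈ 0.33333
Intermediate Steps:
H(Q) = (-3 + Q)**2 (H(Q) = (-3 + Q)*(-3 + Q) = (-3 + Q)**2)
L(J, A) = 3
t(W) = 8 - 2*W**2 (t(W) = 8 - W*(W + W) = 8 - W*2*W = 8 - 2*W**2)
1/(L(-29, H(-3)) + t(v(2))) = 1/(3 + (8 - 2*2**2)) = 1/(3 + (8 - 2*4)) = 1/(3 + (8 - 8)) = 1/(3 + 0) = 1/3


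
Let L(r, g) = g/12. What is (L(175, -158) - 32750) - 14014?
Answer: -280663/6 ≈ -46777.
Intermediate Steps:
L(r, g) = g/12 (L(r, g) = g*(1/12) = g/12)
(L(175, -158) - 32750) - 14014 = ((1/12)*(-158) - 32750) - 14014 = (-79/6 - 32750) - 14014 = -196579/6 - 14014 = -280663/6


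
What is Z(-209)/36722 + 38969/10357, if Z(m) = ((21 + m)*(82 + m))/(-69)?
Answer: 49246534955/13121376513 ≈ 3.7532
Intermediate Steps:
Z(m) = -(21 + m)*(82 + m)/69 (Z(m) = ((21 + m)*(82 + m))*(-1/69) = -(21 + m)*(82 + m)/69)
Z(-209)/36722 + 38969/10357 = (-574/23 - 103/69*(-209) - 1/69*(-209)**2)/36722 + 38969/10357 = (-574/23 + 21527/69 - 1/69*43681)*(1/36722) + 38969*(1/10357) = (-574/23 + 21527/69 - 43681/69)*(1/36722) + 38969/10357 = -23876/69*1/36722 + 38969/10357 = -11938/1266909 + 38969/10357 = 49246534955/13121376513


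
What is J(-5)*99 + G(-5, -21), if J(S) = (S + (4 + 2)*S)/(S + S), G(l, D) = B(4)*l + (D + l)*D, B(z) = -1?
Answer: 1795/2 ≈ 897.50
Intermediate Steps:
G(l, D) = -l + D*(D + l) (G(l, D) = -l + (D + l)*D = -l + D*(D + l))
J(S) = 7/2 (J(S) = (S + 6*S)/((2*S)) = (7*S)*(1/(2*S)) = 7/2)
J(-5)*99 + G(-5, -21) = (7/2)*99 + ((-21)² - 1*(-5) - 21*(-5)) = 693/2 + (441 + 5 + 105) = 693/2 + 551 = 1795/2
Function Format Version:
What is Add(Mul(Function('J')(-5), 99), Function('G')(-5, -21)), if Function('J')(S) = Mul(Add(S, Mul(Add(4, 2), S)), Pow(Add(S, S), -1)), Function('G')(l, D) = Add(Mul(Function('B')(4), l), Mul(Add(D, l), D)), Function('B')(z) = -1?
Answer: Rational(1795, 2) ≈ 897.50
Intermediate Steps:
Function('G')(l, D) = Add(Mul(-1, l), Mul(D, Add(D, l))) (Function('G')(l, D) = Add(Mul(-1, l), Mul(Add(D, l), D)) = Add(Mul(-1, l), Mul(D, Add(D, l))))
Function('J')(S) = Rational(7, 2) (Function('J')(S) = Mul(Add(S, Mul(6, S)), Pow(Mul(2, S), -1)) = Mul(Mul(7, S), Mul(Rational(1, 2), Pow(S, -1))) = Rational(7, 2))
Add(Mul(Function('J')(-5), 99), Function('G')(-5, -21)) = Add(Mul(Rational(7, 2), 99), Add(Pow(-21, 2), Mul(-1, -5), Mul(-21, -5))) = Add(Rational(693, 2), Add(441, 5, 105)) = Add(Rational(693, 2), 551) = Rational(1795, 2)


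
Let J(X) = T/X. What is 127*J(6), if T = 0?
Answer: 0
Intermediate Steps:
J(X) = 0 (J(X) = 0/X = 0)
127*J(6) = 127*0 = 0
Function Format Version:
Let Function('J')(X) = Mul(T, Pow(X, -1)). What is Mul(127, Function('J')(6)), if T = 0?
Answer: 0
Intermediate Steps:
Function('J')(X) = 0 (Function('J')(X) = Mul(0, Pow(X, -1)) = 0)
Mul(127, Function('J')(6)) = Mul(127, 0) = 0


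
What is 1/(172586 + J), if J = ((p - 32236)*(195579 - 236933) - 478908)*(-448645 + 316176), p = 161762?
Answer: 1/709622803702114 ≈ 1.4092e-15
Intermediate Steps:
J = 709622803529528 (J = ((161762 - 32236)*(195579 - 236933) - 478908)*(-448645 + 316176) = (129526*(-41354) - 478908)*(-132469) = (-5356418204 - 478908)*(-132469) = -5356897112*(-132469) = 709622803529528)
1/(172586 + J) = 1/(172586 + 709622803529528) = 1/709622803702114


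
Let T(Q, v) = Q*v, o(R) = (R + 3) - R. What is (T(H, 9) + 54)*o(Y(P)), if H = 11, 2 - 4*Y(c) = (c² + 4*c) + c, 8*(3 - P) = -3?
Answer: 459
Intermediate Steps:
P = 27/8 (P = 3 - ⅛*(-3) = 3 + 3/8 = 27/8 ≈ 3.3750)
Y(c) = ½ - 5*c/4 - c²/4 (Y(c) = ½ - ((c² + 4*c) + c)/4 = ½ - (c² + 5*c)/4 = ½ + (-5*c/4 - c²/4) = ½ - 5*c/4 - c²/4)
o(R) = 3 (o(R) = (3 + R) - R = 3)
(T(H, 9) + 54)*o(Y(P)) = (11*9 + 54)*3 = (99 + 54)*3 = 153*3 = 459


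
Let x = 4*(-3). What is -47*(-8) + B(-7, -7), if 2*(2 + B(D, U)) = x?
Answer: 368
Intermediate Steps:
x = -12
B(D, U) = -8 (B(D, U) = -2 + (½)*(-12) = -2 - 6 = -8)
-47*(-8) + B(-7, -7) = -47*(-8) - 8 = 376 - 8 = 368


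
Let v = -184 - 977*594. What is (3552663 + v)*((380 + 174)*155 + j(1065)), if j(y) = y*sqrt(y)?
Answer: 255217747670 + 3165330165*sqrt(1065) ≈ 3.5852e+11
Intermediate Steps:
j(y) = y**(3/2)
v = -580522 (v = -184 - 580338 = -580522)
(3552663 + v)*((380 + 174)*155 + j(1065)) = (3552663 - 580522)*((380 + 174)*155 + 1065**(3/2)) = 2972141*(554*155 + 1065*sqrt(1065)) = 2972141*(85870 + 1065*sqrt(1065)) = 255217747670 + 3165330165*sqrt(1065)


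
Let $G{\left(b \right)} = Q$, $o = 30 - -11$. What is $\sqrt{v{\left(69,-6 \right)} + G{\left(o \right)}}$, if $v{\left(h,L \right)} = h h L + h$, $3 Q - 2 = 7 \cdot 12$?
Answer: $\frac{i \sqrt{256215}}{3} \approx 168.73 i$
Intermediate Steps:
$o = 41$ ($o = 30 + 11 = 41$)
$Q = \frac{86}{3}$ ($Q = \frac{2}{3} + \frac{7 \cdot 12}{3} = \frac{2}{3} + \frac{1}{3} \cdot 84 = \frac{2}{3} + 28 = \frac{86}{3} \approx 28.667$)
$G{\left(b \right)} = \frac{86}{3}$
$v{\left(h,L \right)} = h + L h^{2}$ ($v{\left(h,L \right)} = h^{2} L + h = L h^{2} + h = h + L h^{2}$)
$\sqrt{v{\left(69,-6 \right)} + G{\left(o \right)}} = \sqrt{69 \left(1 - 414\right) + \frac{86}{3}} = \sqrt{69 \left(-413\right) + \frac{86}{3}} = \sqrt{-28497 + \frac{86}{3}} = \sqrt{- \frac{85405}{3}} = \frac{i \sqrt{256215}}{3}$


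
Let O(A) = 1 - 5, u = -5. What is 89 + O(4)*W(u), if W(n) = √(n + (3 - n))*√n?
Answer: 89 - 4*I*√15 ≈ 89.0 - 15.492*I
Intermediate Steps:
O(A) = -4
W(n) = √3*√n
89 + O(4)*W(u) = 89 - 4*√3*√(-5) = 89 - 4*√3*I*√5 = 89 - 4*I*√15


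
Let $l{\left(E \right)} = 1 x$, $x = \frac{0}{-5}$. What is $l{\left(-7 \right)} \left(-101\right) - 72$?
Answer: $-72$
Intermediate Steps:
$x = 0$ ($x = 0 \left(- \frac{1}{5}\right) = 0$)
$l{\left(E \right)} = 0$ ($l{\left(E \right)} = 1 \cdot 0 = 0$)
$l{\left(-7 \right)} \left(-101\right) - 72 = 0 \left(-101\right) - 72 = 0 - 72 = -72$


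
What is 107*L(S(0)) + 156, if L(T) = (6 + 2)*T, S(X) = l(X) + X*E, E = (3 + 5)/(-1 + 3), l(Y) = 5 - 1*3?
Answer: 1868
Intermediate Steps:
l(Y) = 2 (l(Y) = 5 - 3 = 2)
E = 4 (E = 8/2 = 8*(½) = 4)
S(X) = 2 + 4*X (S(X) = 2 + X*4 = 2 + 4*X)
L(T) = 8*T
107*L(S(0)) + 156 = 107*(8*(2 + 4*0)) + 156 = 107*(8*(2 + 0)) + 156 = 107*(8*2) + 156 = 107*16 + 156 = 1712 + 156 = 1868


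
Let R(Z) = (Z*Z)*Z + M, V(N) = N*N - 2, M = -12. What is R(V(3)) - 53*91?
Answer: -4492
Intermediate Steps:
V(N) = -2 + N² (V(N) = N² - 2 = -2 + N²)
R(Z) = -12 + Z³ (R(Z) = (Z*Z)*Z - 12 = Z²*Z - 12 = Z³ - 12 = -12 + Z³)
R(V(3)) - 53*91 = (-12 + (-2 + 3²)³) - 53*91 = (-12 + (-2 + 9)³) - 4823 = (-12 + 7³) - 4823 = (-12 + 343) - 4823 = 331 - 4823 = -4492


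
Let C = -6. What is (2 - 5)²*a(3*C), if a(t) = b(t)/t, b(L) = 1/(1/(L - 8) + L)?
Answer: 13/469 ≈ 0.027719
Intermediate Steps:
b(L) = 1/(L + 1/(-8 + L)) (b(L) = 1/(1/(-8 + L) + L) = 1/(L + 1/(-8 + L)))
a(t) = (-8 + t)/(t*(1 + t² - 8*t)) (a(t) = ((-8 + t)/(1 + t² - 8*t))/t = (-8 + t)/(t*(1 + t² - 8*t)))
(2 - 5)²*a(3*C) = (2 - 5)²*((-8 + 3*(-6))/(((3*(-6)))*(1 + (3*(-6))² - 24*(-6)))) = (-3)²*((-8 - 18)/((-18)*(1 + (-18)² - 8*(-18)))) = 9*(-1/18*(-26)/(1 + 324 + 144)) = 9*(-1/18*(-26)/469) = 9*(-1/18*1/469*(-26)) = 9*(13/4221) = 13/469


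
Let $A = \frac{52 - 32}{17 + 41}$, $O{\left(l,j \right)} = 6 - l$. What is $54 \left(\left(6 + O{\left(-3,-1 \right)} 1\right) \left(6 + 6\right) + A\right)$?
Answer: $\frac{282420}{29} \approx 9738.6$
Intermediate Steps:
$A = \frac{10}{29}$ ($A = \frac{20}{58} = 20 \cdot \frac{1}{58} = \frac{10}{29} \approx 0.34483$)
$54 \left(\left(6 + O{\left(-3,-1 \right)} 1\right) \left(6 + 6\right) + A\right) = 54 \left(\left(6 + \left(6 - -3\right) 1\right) \left(6 + 6\right) + \frac{10}{29}\right) = 54 \left(\left(6 + \left(6 + 3\right) 1\right) 12 + \frac{10}{29}\right) = 54 \left(\left(6 + 9 \cdot 1\right) 12 + \frac{10}{29}\right) = 54 \left(\left(6 + 9\right) 12 + \frac{10}{29}\right) = 54 \left(15 \cdot 12 + \frac{10}{29}\right) = 54 \left(180 + \frac{10}{29}\right) = 54 \cdot \frac{5230}{29} = \frac{282420}{29}$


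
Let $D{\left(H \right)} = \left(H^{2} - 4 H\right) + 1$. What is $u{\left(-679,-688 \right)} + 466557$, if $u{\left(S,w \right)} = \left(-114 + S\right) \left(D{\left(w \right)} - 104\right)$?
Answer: $-376995892$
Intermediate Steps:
$D{\left(H \right)} = 1 + H^{2} - 4 H$
$u{\left(S,w \right)} = \left(-114 + S\right) \left(-103 + w^{2} - 4 w\right)$ ($u{\left(S,w \right)} = \left(-114 + S\right) \left(\left(1 + w^{2} - 4 w\right) - 104\right) = \left(-114 + S\right) \left(-103 + w^{2} - 4 w\right)$)
$u{\left(-679,-688 \right)} + 466557 = \left(11742 - 114 \left(-688\right)^{2} - -70616 + 456 \left(-688\right) - 679 \left(1 + \left(-688\right)^{2} - -2752\right)\right) + 466557 = \left(11742 - 53961216 + 70616 - 313728 - 679 \left(1 + 473344 + 2752\right)\right) + 466557 = \left(11742 - 53961216 + 70616 - 313728 - 323269863\right) + 466557 = -377462449 + 466557 = -376995892$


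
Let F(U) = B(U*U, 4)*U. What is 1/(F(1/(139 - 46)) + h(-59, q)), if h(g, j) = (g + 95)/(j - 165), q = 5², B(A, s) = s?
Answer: -3255/697 ≈ -4.6700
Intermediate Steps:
q = 25
F(U) = 4*U
h(g, j) = (95 + g)/(-165 + j)
1/(F(1/(139 - 46)) + h(-59, q)) = 1/(4/(139 - 46) + (95 - 59)/(-165 + 25)) = 1/(4/93 + 36/(-140)) = 1/(4*(1/93) - 1/140*36) = 1/(4/93 - 9/35) = 1/(-697/3255) = -3255/697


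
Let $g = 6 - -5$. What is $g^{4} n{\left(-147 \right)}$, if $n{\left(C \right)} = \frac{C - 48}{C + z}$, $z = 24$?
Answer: $\frac{951665}{41} \approx 23211.0$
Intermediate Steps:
$n{\left(C \right)} = \frac{-48 + C}{24 + C}$ ($n{\left(C \right)} = \frac{C - 48}{C + 24} = \frac{-48 + C}{24 + C}$)
$g = 11$ ($g = 6 + 5 = 11$)
$g^{4} n{\left(-147 \right)} = 11^{4} \frac{-48 - 147}{24 - 147} = 14641 \frac{1}{-123} \left(-195\right) = 14641 \left(\left(- \frac{1}{123}\right) \left(-195\right)\right) = 14641 \cdot \frac{65}{41} = \frac{951665}{41}$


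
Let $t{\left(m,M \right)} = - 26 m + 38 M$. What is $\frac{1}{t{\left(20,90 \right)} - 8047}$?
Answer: $- \frac{1}{5147} \approx -0.00019429$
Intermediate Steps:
$\frac{1}{t{\left(20,90 \right)} - 8047} = \frac{1}{\left(\left(-26\right) 20 + 38 \cdot 90\right) - 8047} = \frac{1}{\left(-520 + 3420\right) - 8047} = \frac{1}{2900 - 8047} = \frac{1}{-5147} = - \frac{1}{5147}$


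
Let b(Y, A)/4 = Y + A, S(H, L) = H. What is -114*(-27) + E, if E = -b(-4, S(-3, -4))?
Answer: 3106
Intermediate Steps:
b(Y, A) = 4*A + 4*Y (b(Y, A) = 4*(Y + A) = 4*(A + Y) = 4*A + 4*Y)
E = 28 (E = -(4*(-3) + 4*(-4)) = -(-12 - 16) = -1*(-28) = 28)
-114*(-27) + E = -114*(-27) + 28 = 3078 + 28 = 3106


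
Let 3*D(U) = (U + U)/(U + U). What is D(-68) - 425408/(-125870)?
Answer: 701047/188805 ≈ 3.7131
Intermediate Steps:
D(U) = ⅓ (D(U) = ((U + U)/(U + U))/3 = ((2*U)/((2*U)))/3 = ((2*U)*(1/(2*U)))/3 = (⅓)*1 = ⅓)
D(-68) - 425408/(-125870) = ⅓ - 425408/(-125870) = ⅓ - 425408*(-1/125870) = ⅓ + 212704/62935 = 701047/188805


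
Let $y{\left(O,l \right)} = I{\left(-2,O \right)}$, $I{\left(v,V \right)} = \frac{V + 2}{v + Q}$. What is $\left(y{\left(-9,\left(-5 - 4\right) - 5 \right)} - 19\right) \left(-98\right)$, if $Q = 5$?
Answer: $\frac{6272}{3} \approx 2090.7$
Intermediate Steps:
$I{\left(v,V \right)} = \frac{2 + V}{5 + v}$ ($I{\left(v,V \right)} = \frac{V + 2}{v + 5} = \frac{2 + V}{5 + v}$)
$y{\left(O,l \right)} = \frac{2}{3} + \frac{O}{3}$ ($y{\left(O,l \right)} = \frac{2 + O}{5 - 2} = \frac{2 + O}{3} = \frac{2}{3} + \frac{O}{3}$)
$\left(y{\left(-9,\left(-5 - 4\right) - 5 \right)} - 19\right) \left(-98\right) = \left(\left(\frac{2}{3} + \frac{1}{3} \left(-9\right)\right) - 19\right) \left(-98\right) = \left(\left(\frac{2}{3} - 3\right) - 19\right) \left(-98\right) = \left(- \frac{7}{3} - 19\right) \left(-98\right) = \left(- \frac{64}{3}\right) \left(-98\right) = \frac{6272}{3}$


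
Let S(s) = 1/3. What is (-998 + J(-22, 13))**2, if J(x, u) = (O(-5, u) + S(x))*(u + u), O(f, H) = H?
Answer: 3818116/9 ≈ 4.2424e+5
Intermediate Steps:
S(s) = 1/3
J(x, u) = 2*u*(1/3 + u) (J(x, u) = (u + 1/3)*(u + u) = (1/3 + u)*(2*u) = 2*u*(1/3 + u))
(-998 + J(-22, 13))**2 = (-998 + (2/3)*13*(1 + 3*13))**2 = (-998 + (2/3)*13*(1 + 39))**2 = (-998 + (2/3)*13*40)**2 = (-998 + 1040/3)**2 = (-1954/3)**2 = 3818116/9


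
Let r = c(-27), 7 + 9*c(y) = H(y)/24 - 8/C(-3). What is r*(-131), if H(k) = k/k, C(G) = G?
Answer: 13493/216 ≈ 62.468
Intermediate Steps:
H(k) = 1
c(y) = -103/216 (c(y) = -7/9 + (1/24 - 8/(-3))/9 = -7/9 + (1*(1/24) - 8*(-⅓))/9 = -7/9 + (1/24 + 8/3)/9 = -7/9 + (⅑)*(65/24) = -7/9 + 65/216 = -103/216)
r = -103/216 ≈ -0.47685
r*(-131) = -103/216*(-131) = 13493/216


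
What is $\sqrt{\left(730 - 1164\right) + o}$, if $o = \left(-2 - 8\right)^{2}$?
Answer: $i \sqrt{334} \approx 18.276 i$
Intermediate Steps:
$o = 100$ ($o = \left(-10\right)^{2} = 100$)
$\sqrt{\left(730 - 1164\right) + o} = \sqrt{\left(730 - 1164\right) + 100} = \sqrt{-434 + 100} = \sqrt{-334} = i \sqrt{334}$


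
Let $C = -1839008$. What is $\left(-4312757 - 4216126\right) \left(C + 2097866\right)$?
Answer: $-2207769595614$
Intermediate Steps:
$\left(-4312757 - 4216126\right) \left(C + 2097866\right) = \left(-4312757 - 4216126\right) \left(-1839008 + 2097866\right) = \left(-8528883\right) 258858 = -2207769595614$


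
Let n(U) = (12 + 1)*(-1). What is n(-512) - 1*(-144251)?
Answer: 144238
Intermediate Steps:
n(U) = -13 (n(U) = 13*(-1) = -13)
n(-512) - 1*(-144251) = -13 - 1*(-144251) = -13 + 144251 = 144238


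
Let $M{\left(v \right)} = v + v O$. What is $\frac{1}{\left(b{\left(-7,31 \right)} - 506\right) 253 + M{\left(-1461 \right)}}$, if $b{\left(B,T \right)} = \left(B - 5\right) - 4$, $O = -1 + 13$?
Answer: $- \frac{1}{151059} \approx -6.6199 \cdot 10^{-6}$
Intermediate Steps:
$O = 12$
$b{\left(B,T \right)} = -9 + B$ ($b{\left(B,T \right)} = \left(-5 + B\right) - 4 = -9 + B$)
$M{\left(v \right)} = 13 v$ ($M{\left(v \right)} = v + v 12 = v + 12 v = 13 v$)
$\frac{1}{\left(b{\left(-7,31 \right)} - 506\right) 253 + M{\left(-1461 \right)}} = \frac{1}{\left(\left(-9 - 7\right) - 506\right) 253 + 13 \left(-1461\right)} = \frac{1}{\left(-16 - 506\right) 253 - 18993} = \frac{1}{\left(-522\right) 253 - 18993} = \frac{1}{-132066 - 18993} = \frac{1}{-151059} = - \frac{1}{151059}$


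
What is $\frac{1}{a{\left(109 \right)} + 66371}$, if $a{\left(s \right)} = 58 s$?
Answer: $\frac{1}{72693} \approx 1.3756 \cdot 10^{-5}$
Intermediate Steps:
$\frac{1}{a{\left(109 \right)} + 66371} = \frac{1}{58 \cdot 109 + 66371} = \frac{1}{6322 + 66371} = \frac{1}{72693}$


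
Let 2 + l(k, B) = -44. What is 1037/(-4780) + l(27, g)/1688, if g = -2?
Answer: -61573/252145 ≈ -0.24420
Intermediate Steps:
l(k, B) = -46 (l(k, B) = -2 - 44 = -46)
1037/(-4780) + l(27, g)/1688 = 1037/(-4780) - 46/1688 = 1037*(-1/4780) - 46*1/1688 = -1037/4780 - 23/844 = -61573/252145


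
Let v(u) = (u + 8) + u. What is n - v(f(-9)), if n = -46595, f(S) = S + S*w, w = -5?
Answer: -46675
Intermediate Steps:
f(S) = -4*S (f(S) = S + S*(-5) = S - 5*S = -4*S)
v(u) = 8 + 2*u (v(u) = (8 + u) + u = 8 + 2*u)
n - v(f(-9)) = -46595 - (8 + 2*(-4*(-9))) = -46595 - (8 + 2*36) = -46595 - (8 + 72) = -46595 - 1*80 = -46595 - 80 = -46675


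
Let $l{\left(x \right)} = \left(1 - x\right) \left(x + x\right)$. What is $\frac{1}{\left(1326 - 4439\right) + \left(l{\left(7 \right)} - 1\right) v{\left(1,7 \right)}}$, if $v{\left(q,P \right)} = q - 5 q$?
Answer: $- \frac{1}{2773} \approx -0.00036062$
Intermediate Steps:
$v{\left(q,P \right)} = - 4 q$ ($v{\left(q,P \right)} = q - 5 q = - 4 q$)
$l{\left(x \right)} = 2 x \left(1 - x\right)$ ($l{\left(x \right)} = \left(1 - x\right) 2 x = 2 x \left(1 - x\right)$)
$\frac{1}{\left(1326 - 4439\right) + \left(l{\left(7 \right)} - 1\right) v{\left(1,7 \right)}} = \frac{1}{\left(1326 - 4439\right) + \left(2 \cdot 7 \left(1 - 7\right) - 1\right) \left(\left(-4\right) 1\right)} = \frac{1}{\left(1326 - 4439\right) + \left(2 \cdot 7 \left(1 - 7\right) - 1\right) \left(-4\right)} = \frac{1}{-3113 + \left(2 \cdot 7 \left(-6\right) - 1\right) \left(-4\right)} = \frac{1}{-3113 + \left(-84 - 1\right) \left(-4\right)} = \frac{1}{-3113 - -340} = \frac{1}{-3113 + 340} = \frac{1}{-2773} = - \frac{1}{2773}$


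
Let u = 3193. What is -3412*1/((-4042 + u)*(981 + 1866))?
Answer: 3412/2417103 ≈ 0.0014116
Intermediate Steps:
-3412*1/((-4042 + u)*(981 + 1866)) = -3412*1/((-4042 + 3193)*(981 + 1866)) = -3412/((-849*2847)) = -3412/(-2417103) = -3412*(-1/2417103) = 3412/2417103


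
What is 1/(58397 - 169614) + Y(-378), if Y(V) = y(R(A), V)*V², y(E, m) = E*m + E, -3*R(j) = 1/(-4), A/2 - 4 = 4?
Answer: -499246328764/111217 ≈ -4.4889e+6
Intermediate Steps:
A = 16 (A = 8 + 2*4 = 8 + 8 = 16)
R(j) = 1/12 (R(j) = -⅓/(-4) = -⅓*(-¼) = 1/12)
y(E, m) = E + E*m
Y(V) = V²*(1/12 + V/12) (Y(V) = ((1 + V)/12)*V² = (1/12 + V/12)*V² = V²*(1/12 + V/12))
1/(58397 - 169614) + Y(-378) = 1/(58397 - 169614) + (1/12)*(-378)²*(1 - 378) = 1/(-111217) + (1/12)*142884*(-377) = -1/111217 - 4488939 = -499246328764/111217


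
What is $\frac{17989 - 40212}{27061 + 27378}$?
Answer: $- \frac{22223}{54439} \approx -0.40822$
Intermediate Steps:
$\frac{17989 - 40212}{27061 + 27378} = - \frac{22223}{54439}$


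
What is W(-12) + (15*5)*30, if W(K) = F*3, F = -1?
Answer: 2247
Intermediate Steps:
W(K) = -3 (W(K) = -1*3 = -3)
W(-12) + (15*5)*30 = -3 + (15*5)*30 = -3 + 75*30 = -3 + 2250 = 2247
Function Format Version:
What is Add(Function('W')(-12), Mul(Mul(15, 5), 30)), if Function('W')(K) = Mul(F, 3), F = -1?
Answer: 2247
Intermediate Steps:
Function('W')(K) = -3 (Function('W')(K) = Mul(-1, 3) = -3)
Add(Function('W')(-12), Mul(Mul(15, 5), 30)) = Add(-3, Mul(Mul(15, 5), 30)) = Add(-3, Mul(75, 30)) = Add(-3, 2250) = 2247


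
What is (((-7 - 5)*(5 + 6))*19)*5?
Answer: -12540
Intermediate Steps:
(((-7 - 5)*(5 + 6))*19)*5 = (-12*11*19)*5 = -132*19*5 = -2508*5 = -12540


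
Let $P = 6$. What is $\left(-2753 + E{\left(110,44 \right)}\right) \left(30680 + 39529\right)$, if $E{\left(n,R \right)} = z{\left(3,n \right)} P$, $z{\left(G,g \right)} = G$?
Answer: $-192021615$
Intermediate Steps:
$E{\left(n,R \right)} = 18$ ($E{\left(n,R \right)} = 3 \cdot 6 = 18$)
$\left(-2753 + E{\left(110,44 \right)}\right) \left(30680 + 39529\right) = \left(-2753 + 18\right) \left(30680 + 39529\right) = \left(-2735\right) 70209 = -192021615$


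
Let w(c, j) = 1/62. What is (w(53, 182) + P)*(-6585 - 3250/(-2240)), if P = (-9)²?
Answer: -7407493445/13888 ≈ -5.3337e+5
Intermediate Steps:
P = 81
w(c, j) = 1/62
(w(53, 182) + P)*(-6585 - 3250/(-2240)) = (1/62 + 81)*(-6585 - 3250/(-2240)) = 5023*(-6585 - 3250*(-1/2240))/62 = 5023*(-6585 + 325/224)/62 = (5023/62)*(-1474715/224) = -7407493445/13888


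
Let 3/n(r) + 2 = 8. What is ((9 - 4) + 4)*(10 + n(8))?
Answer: 189/2 ≈ 94.500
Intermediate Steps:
n(r) = ½ (n(r) = 3/(-2 + 8) = 3/6 = 3*(⅙) = ½)
((9 - 4) + 4)*(10 + n(8)) = ((9 - 4) + 4)*(10 + ½) = (5 + 4)*(21/2) = 9*(21/2) = 189/2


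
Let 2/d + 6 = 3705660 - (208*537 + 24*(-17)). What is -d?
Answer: -1/1797183 ≈ -5.5643e-7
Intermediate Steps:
d = 1/1797183 (d = 2/(-6 + (3705660 - (208*537 + 24*(-17)))) = 2/(-6 + (3705660 - (111696 - 408))) = 2/(-6 + (3705660 - 1*111288)) = 2/(-6 + (3705660 - 111288)) = 2/(-6 + 3594372) = 2/3594366 = 2*(1/3594366) = 1/1797183 ≈ 5.5643e-7)
-d = -1*1/1797183 = -1/1797183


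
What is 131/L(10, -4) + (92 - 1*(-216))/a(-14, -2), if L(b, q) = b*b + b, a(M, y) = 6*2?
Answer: 8863/330 ≈ 26.858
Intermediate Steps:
a(M, y) = 12
L(b, q) = b + b**2 (L(b, q) = b**2 + b = b + b**2)
131/L(10, -4) + (92 - 1*(-216))/a(-14, -2) = 131/((10*(1 + 10))) + (92 - 1*(-216))/12 = 131/((10*11)) + (92 + 216)*(1/12) = 131/110 + 308*(1/12) = 131*(1/110) + 77/3 = 131/110 + 77/3 = 8863/330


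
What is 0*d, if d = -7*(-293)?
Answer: 0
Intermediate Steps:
d = 2051
0*d = 0*2051 = 0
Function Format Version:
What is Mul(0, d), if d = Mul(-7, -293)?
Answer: 0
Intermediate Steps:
d = 2051
Mul(0, d) = Mul(0, 2051) = 0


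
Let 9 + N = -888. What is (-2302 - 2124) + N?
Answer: -5323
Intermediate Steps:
N = -897 (N = -9 - 888 = -897)
(-2302 - 2124) + N = (-2302 - 2124) - 897 = -4426 - 897 = -5323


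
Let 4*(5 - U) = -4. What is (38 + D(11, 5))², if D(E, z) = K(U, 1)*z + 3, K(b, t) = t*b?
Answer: 5041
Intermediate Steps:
U = 6 (U = 5 - ¼*(-4) = 5 + 1 = 6)
K(b, t) = b*t
D(E, z) = 3 + 6*z (D(E, z) = (6*1)*z + 3 = 6*z + 3 = 3 + 6*z)
(38 + D(11, 5))² = (38 + (3 + 6*5))² = (38 + (3 + 30))² = (38 + 33)² = 71² = 5041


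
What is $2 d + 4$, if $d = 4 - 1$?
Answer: $10$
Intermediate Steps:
$d = 3$
$2 d + 4 = 2 \cdot 3 + 4 = 6 + 4 = 10$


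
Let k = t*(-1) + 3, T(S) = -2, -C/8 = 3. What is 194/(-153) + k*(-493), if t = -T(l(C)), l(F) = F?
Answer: -75623/153 ≈ -494.27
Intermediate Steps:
C = -24 (C = -8*3 = -24)
t = 2 (t = -1*(-2) = 2)
k = 1 (k = 2*(-1) + 3 = -2 + 3 = 1)
194/(-153) + k*(-493) = 194/(-153) + 1*(-493) = 194*(-1/153) - 493 = -194/153 - 493 = -75623/153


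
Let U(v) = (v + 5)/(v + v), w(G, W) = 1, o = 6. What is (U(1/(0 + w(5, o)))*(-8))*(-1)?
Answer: 24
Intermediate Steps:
U(v) = (5 + v)/(2*v) (U(v) = (5 + v)/((2*v)) = (5 + v)*(1/(2*v)) = (5 + v)/(2*v))
(U(1/(0 + w(5, o)))*(-8))*(-1) = (((5 + 1/(0 + 1))/(2*(1/(0 + 1))))*(-8))*(-1) = (((5 + 1/1)/(2*(1/1)))*(-8))*(-1) = (((½)*(5 + 1)/1)*(-8))*(-1) = (((½)*1*6)*(-8))*(-1) = (3*(-8))*(-1) = -24*(-1) = 24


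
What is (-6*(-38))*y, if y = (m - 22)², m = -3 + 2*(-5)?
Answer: 279300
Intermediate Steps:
m = -13 (m = -3 - 10 = -13)
y = 1225 (y = (-13 - 22)² = (-35)² = 1225)
(-6*(-38))*y = -6*(-38)*1225 = 228*1225 = 279300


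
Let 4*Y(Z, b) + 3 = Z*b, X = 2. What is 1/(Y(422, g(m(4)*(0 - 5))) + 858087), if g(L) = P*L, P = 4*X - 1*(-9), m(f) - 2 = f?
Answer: 4/3217125 ≈ 1.2433e-6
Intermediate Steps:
m(f) = 2 + f
P = 17 (P = 4*2 - 1*(-9) = 8 + 9 = 17)
g(L) = 17*L
Y(Z, b) = -¾ + Z*b/4 (Y(Z, b) = -¾ + (Z*b)/4 = -¾ + Z*b/4)
1/(Y(422, g(m(4)*(0 - 5))) + 858087) = 1/((-¾ + (¼)*422*(17*((2 + 4)*(0 - 5)))) + 858087) = 1/((-¾ + (¼)*422*(17*(6*(-5)))) + 858087) = 1/((-¾ + (¼)*422*(17*(-30))) + 858087) = 1/((-¾ + (¼)*422*(-510)) + 858087) = 1/((-¾ - 53805) + 858087) = 1/(-215223/4 + 858087) = 1/(3217125/4) = 4/3217125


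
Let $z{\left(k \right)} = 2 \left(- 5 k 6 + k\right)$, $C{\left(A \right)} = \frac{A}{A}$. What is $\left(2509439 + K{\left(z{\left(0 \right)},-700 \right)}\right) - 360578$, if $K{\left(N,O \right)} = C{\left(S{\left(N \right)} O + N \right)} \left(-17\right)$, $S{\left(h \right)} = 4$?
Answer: $2148844$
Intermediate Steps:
$C{\left(A \right)} = 1$
$z{\left(k \right)} = - 58 k$ ($z{\left(k \right)} = 2 \left(- 30 k + k\right) = 2 \left(- 29 k\right) = - 58 k$)
$K{\left(N,O \right)} = -17$ ($K{\left(N,O \right)} = 1 \left(-17\right) = -17$)
$\left(2509439 + K{\left(z{\left(0 \right)},-700 \right)}\right) - 360578 = \left(2509439 - 17\right) - 360578 = 2509422 - 360578 = 2148844$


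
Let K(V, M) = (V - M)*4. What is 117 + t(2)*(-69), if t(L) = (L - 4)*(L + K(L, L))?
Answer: 393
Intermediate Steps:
K(V, M) = -4*M + 4*V
t(L) = L*(-4 + L) (t(L) = (L - 4)*(L + (-4*L + 4*L)) = (-4 + L)*(L + 0) = (-4 + L)*L = L*(-4 + L))
117 + t(2)*(-69) = 117 + (2*(-4 + 2))*(-69) = 117 + (2*(-2))*(-69) = 117 - 4*(-69) = 117 + 276 = 393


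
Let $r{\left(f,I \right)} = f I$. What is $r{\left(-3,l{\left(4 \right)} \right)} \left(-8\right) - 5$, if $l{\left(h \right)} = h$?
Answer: $91$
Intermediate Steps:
$r{\left(f,I \right)} = I f$
$r{\left(-3,l{\left(4 \right)} \right)} \left(-8\right) - 5 = 4 \left(-3\right) \left(-8\right) - 5 = \left(-12\right) \left(-8\right) - 5 = 96 - 5 = 91$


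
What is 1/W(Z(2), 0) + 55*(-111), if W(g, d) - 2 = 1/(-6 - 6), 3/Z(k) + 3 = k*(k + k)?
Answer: -140403/23 ≈ -6104.5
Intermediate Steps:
Z(k) = 3/(-3 + 2*k**2) (Z(k) = 3/(-3 + k*(k + k)) = 3/(-3 + k*(2*k)) = 3/(-3 + 2*k**2))
W(g, d) = 23/12 (W(g, d) = 2 + 1/(-6 - 6) = 2 + 1/(-12) = 2 - 1/12 = 23/12)
1/W(Z(2), 0) + 55*(-111) = 1/(23/12) + 55*(-111) = 12/23 - 6105 = -140403/23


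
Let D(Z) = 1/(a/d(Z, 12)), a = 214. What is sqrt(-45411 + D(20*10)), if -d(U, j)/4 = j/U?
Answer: 2*I*sqrt(3249440949)/535 ≈ 213.1*I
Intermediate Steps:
d(U, j) = -4*j/U
D(Z) = -24/(107*Z) (D(Z) = 1/(214/((-4*12/Z))) = 1/(214/((-48/Z))) = 1/(214*(-Z/48)) = 1/(-107*Z/24) = -24/(107*Z))
sqrt(-45411 + D(20*10)) = sqrt(-45411 - 24/(107*(20*10))) = sqrt(-45411 - 24/107/200) = sqrt(-45411 - 24/107*1/200) = sqrt(-45411 - 3/2675) = sqrt(-121474428/2675) = 2*I*sqrt(3249440949)/535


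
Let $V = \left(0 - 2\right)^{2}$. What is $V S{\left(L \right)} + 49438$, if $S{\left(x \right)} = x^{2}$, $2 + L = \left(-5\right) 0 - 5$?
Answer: $49634$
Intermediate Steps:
$V = 4$ ($V = \left(-2\right)^{2} = 4$)
$L = -7$ ($L = -2 - 5 = -7$)
$V S{\left(L \right)} + 49438 = 4 \left(-7\right)^{2} + 49438 = 4 \cdot 49 + 49438 = 196 + 49438 = 49634$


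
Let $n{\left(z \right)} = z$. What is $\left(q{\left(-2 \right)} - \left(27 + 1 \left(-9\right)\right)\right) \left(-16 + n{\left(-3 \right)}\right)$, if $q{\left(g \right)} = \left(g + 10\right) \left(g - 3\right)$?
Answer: $1102$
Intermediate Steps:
$q{\left(g \right)} = \left(-3 + g\right) \left(10 + g\right)$ ($q{\left(g \right)} = \left(10 + g\right) \left(-3 + g\right) = \left(-3 + g\right) \left(10 + g\right)$)
$\left(q{\left(-2 \right)} - \left(27 + 1 \left(-9\right)\right)\right) \left(-16 + n{\left(-3 \right)}\right) = \left(\left(-30 + \left(-2\right)^{2} + 7 \left(-2\right)\right) - \left(27 + 1 \left(-9\right)\right)\right) \left(-16 - 3\right) = \left(\left(-30 + 4 - 14\right) - 18\right) \left(-19\right) = \left(-40 + \left(-27 + 9\right)\right) \left(-19\right) = \left(-40 - 18\right) \left(-19\right) = \left(-58\right) \left(-19\right) = 1102$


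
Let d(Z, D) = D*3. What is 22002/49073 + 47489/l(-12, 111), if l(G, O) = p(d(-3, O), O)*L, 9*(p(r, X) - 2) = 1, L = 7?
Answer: 20976775539/6526709 ≈ 3214.0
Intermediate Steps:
d(Z, D) = 3*D
p(r, X) = 19/9 (p(r, X) = 2 + (1/9)*1 = 2 + 1/9 = 19/9)
l(G, O) = 133/9 (l(G, O) = (19/9)*7 = 133/9)
22002/49073 + 47489/l(-12, 111) = 22002/49073 + 47489/(133/9) = 22002*(1/49073) + 47489*(9/133) = 22002/49073 + 427401/133 = 20976775539/6526709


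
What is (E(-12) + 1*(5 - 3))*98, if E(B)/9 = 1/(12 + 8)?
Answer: 2401/10 ≈ 240.10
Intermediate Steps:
E(B) = 9/20 (E(B) = 9/(12 + 8) = 9/20)
(E(-12) + 1*(5 - 3))*98 = (9/20 + 1*(5 - 3))*98 = (9/20 + 1*2)*98 = (9/20 + 2)*98 = (49/20)*98 = 2401/10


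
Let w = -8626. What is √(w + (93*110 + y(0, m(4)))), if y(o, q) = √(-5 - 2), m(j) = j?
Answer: √(1604 + I*√7) ≈ 40.05 + 0.033*I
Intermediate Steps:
y(o, q) = I*√7 (y(o, q) = √(-7) = I*√7)
√(w + (93*110 + y(0, m(4)))) = √(-8626 + (93*110 + I*√7)) = √(-8626 + (10230 + I*√7)) = √(1604 + I*√7)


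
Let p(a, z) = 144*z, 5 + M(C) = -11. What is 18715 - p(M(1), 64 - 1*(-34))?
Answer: 4603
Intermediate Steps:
M(C) = -16 (M(C) = -5 - 11 = -16)
18715 - p(M(1), 64 - 1*(-34)) = 18715 - 144*(64 - 1*(-34)) = 18715 - 144*(64 + 34) = 18715 - 144*98 = 18715 - 1*14112 = 18715 - 14112 = 4603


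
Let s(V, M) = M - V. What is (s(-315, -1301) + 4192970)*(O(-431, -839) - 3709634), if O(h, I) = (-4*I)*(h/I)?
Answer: -15543499393440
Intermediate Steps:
O(h, I) = -4*h
(s(-315, -1301) + 4192970)*(O(-431, -839) - 3709634) = ((-1301 - 1*(-315)) + 4192970)*(-4*(-431) - 3709634) = ((-1301 + 315) + 4192970)*(1724 - 3709634) = (-986 + 4192970)*(-3707910) = 4191984*(-3707910) = -15543499393440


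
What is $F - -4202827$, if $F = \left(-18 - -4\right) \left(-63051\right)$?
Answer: $5085541$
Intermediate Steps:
$F = 882714$ ($F = \left(-18 + 4\right) \left(-63051\right) = \left(-14\right) \left(-63051\right) = 882714$)
$F - -4202827 = 882714 - -4202827 = 882714 + 4202827 = 5085541$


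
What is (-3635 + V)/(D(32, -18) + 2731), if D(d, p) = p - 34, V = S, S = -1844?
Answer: -5479/2679 ≈ -2.0452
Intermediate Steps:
V = -1844
D(d, p) = -34 + p
(-3635 + V)/(D(32, -18) + 2731) = (-3635 - 1844)/((-34 - 18) + 2731) = -5479/(-52 + 2731) = -5479/2679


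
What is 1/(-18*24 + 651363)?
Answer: 1/650931 ≈ 1.5363e-6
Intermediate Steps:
1/(-18*24 + 651363) = 1/(-432 + 651363) = 1/650931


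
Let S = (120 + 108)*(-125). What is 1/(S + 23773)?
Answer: -1/4727 ≈ -0.00021155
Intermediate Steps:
S = -28500 (S = 228*(-125) = -28500)
1/(S + 23773) = 1/(-28500 + 23773) = 1/(-4727) = -1/4727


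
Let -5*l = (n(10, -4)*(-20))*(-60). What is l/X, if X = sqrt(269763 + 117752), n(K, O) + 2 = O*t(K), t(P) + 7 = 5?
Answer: -288*sqrt(387515)/77503 ≈ -2.3132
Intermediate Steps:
t(P) = -2 (t(P) = -7 + 5 = -2)
n(K, O) = -2 - 2*O (n(K, O) = -2 + O*(-2) = -2 - 2*O)
X = sqrt(387515) ≈ 622.51
l = -1440 (l = -(-2 - 2*(-4))*(-20)*(-60)/5 = -(-2 + 8)*(-20)*(-60)/5 = -6*(-20)*(-60)/5 = -(-24)*(-60) = -1/5*7200 = -1440)
l/X = -1440*sqrt(387515)/387515 = -288*sqrt(387515)/77503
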